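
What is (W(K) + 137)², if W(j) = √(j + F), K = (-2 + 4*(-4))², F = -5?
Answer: (137 + √319)² ≈ 23982.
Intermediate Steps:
K = 324 (K = (-2 - 16)² = (-18)² = 324)
W(j) = √(-5 + j) (W(j) = √(j - 5) = √(-5 + j))
(W(K) + 137)² = (√(-5 + 324) + 137)² = (√319 + 137)² = (137 + √319)²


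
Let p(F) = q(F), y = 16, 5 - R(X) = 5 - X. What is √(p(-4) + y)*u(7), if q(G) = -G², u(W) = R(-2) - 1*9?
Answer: 0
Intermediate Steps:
R(X) = X (R(X) = 5 - (5 - X) = 5 + (-5 + X) = X)
u(W) = -11 (u(W) = -2 - 1*9 = -2 - 9 = -11)
p(F) = -F²
√(p(-4) + y)*u(7) = √(-1*(-4)² + 16)*(-11) = √(-1*16 + 16)*(-11) = √(-16 + 16)*(-11) = √0*(-11) = 0*(-11) = 0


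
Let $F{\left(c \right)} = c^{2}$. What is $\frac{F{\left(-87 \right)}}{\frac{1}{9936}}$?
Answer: $75205584$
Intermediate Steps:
$\frac{F{\left(-87 \right)}}{\frac{1}{9936}} = \frac{\left(-87\right)^{2}}{\frac{1}{9936}} = 7569 \frac{1}{\frac{1}{9936}} = 7569 \cdot 9936 = 75205584$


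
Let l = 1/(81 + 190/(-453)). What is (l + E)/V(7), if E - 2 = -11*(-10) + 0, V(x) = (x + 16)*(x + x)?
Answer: 4088789/11753966 ≈ 0.34786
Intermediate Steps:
V(x) = 2*x*(16 + x) (V(x) = (16 + x)*(2*x) = 2*x*(16 + x))
l = 453/36503 (l = 1/(81 + 190*(-1/453)) = 1/(81 - 190/453) = 1/(36503/453) = 453/36503 ≈ 0.012410)
E = 112 (E = 2 + (-11*(-10) + 0) = 2 + (110 + 0) = 2 + 110 = 112)
(l + E)/V(7) = (453/36503 + 112)/((2*7*(16 + 7))) = (4088789/36503)/(2*7*23) = (4088789/36503)/322 = (1/322)*(4088789/36503) = 4088789/11753966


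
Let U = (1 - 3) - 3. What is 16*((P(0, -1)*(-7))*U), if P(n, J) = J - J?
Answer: 0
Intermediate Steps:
P(n, J) = 0
U = -5 (U = -2 - 3 = -5)
16*((P(0, -1)*(-7))*U) = 16*((0*(-7))*(-5)) = 16*(0*(-5)) = 16*0 = 0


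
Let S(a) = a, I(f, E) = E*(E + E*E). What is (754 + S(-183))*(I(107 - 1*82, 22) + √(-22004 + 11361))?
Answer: 6356372 + 571*I*√10643 ≈ 6.3564e+6 + 58907.0*I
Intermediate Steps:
I(f, E) = E*(E + E²)
(754 + S(-183))*(I(107 - 1*82, 22) + √(-22004 + 11361)) = (754 - 183)*(22²*(1 + 22) + √(-22004 + 11361)) = 571*(484*23 + √(-10643)) = 571*(11132 + I*√10643) = 6356372 + 571*I*√10643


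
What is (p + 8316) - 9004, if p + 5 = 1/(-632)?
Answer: -437977/632 ≈ -693.00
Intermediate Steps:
p = -3161/632 (p = -5 + 1/(-632) = -5 - 1/632 = -3161/632 ≈ -5.0016)
(p + 8316) - 9004 = (-3161/632 + 8316) - 9004 = 5252551/632 - 9004 = -437977/632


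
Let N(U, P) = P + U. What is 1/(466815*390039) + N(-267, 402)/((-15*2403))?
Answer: -60692018506/16204768964865 ≈ -0.0037453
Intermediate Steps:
1/(466815*390039) + N(-267, 402)/((-15*2403)) = 1/(466815*390039) + (402 - 267)/((-15*2403)) = (1/466815)*(1/390039) + 135/(-36045) = 1/182076055785 + 135*(-1/36045) = 1/182076055785 - 1/267 = -60692018506/16204768964865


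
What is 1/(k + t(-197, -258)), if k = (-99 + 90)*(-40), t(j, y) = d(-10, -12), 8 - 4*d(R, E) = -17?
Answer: 4/1465 ≈ 0.0027304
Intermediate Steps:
d(R, E) = 25/4 (d(R, E) = 2 - ¼*(-17) = 2 + 17/4 = 25/4)
t(j, y) = 25/4
k = 360 (k = -9*(-40) = 360)
1/(k + t(-197, -258)) = 1/(360 + 25/4) = 1/(1465/4) = 4/1465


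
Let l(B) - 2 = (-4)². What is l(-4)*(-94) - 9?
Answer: -1701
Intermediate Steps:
l(B) = 18 (l(B) = 2 + (-4)² = 2 + 16 = 18)
l(-4)*(-94) - 9 = 18*(-94) - 9 = -1692 - 9 = -1701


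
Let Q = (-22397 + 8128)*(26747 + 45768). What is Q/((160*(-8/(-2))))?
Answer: -206943307/128 ≈ -1.6167e+6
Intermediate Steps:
Q = -1034716535 (Q = -14269*72515 = -1034716535)
Q/((160*(-8/(-2)))) = -1034716535/(160*(-8/(-2))) = -1034716535/(160*(-8*(-1/2))) = -1034716535/(160*4) = -1034716535/640 = -1034716535*1/640 = -206943307/128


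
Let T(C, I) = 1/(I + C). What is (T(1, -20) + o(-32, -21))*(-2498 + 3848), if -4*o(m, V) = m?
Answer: 203850/19 ≈ 10729.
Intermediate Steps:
T(C, I) = 1/(C + I)
o(m, V) = -m/4
(T(1, -20) + o(-32, -21))*(-2498 + 3848) = (1/(1 - 20) - ¼*(-32))*(-2498 + 3848) = (1/(-19) + 8)*1350 = (-1/19 + 8)*1350 = (151/19)*1350 = 203850/19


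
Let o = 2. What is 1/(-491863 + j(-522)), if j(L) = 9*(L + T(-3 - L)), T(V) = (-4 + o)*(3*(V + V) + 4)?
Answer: -1/552685 ≈ -1.8093e-6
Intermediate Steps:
T(V) = -8 - 12*V (T(V) = (-4 + 2)*(3*(V + V) + 4) = -2*(3*(2*V) + 4) = -2*(6*V + 4) = -2*(4 + 6*V) = -8 - 12*V)
j(L) = 252 + 117*L (j(L) = 9*(L + (-8 - 12*(-3 - L))) = 9*(L + (-8 + (36 + 12*L))) = 9*(L + (28 + 12*L)) = 9*(28 + 13*L) = 252 + 117*L)
1/(-491863 + j(-522)) = 1/(-491863 + (252 + 117*(-522))) = 1/(-491863 + (252 - 61074)) = 1/(-491863 - 60822) = 1/(-552685) = -1/552685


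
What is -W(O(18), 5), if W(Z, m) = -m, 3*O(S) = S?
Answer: 5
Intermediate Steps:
O(S) = S/3
-W(O(18), 5) = -(-1)*5 = -1*(-5) = 5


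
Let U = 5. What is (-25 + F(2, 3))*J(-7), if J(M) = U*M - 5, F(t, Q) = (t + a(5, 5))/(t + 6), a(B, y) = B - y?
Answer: 990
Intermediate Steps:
F(t, Q) = t/(6 + t) (F(t, Q) = (t + (5 - 1*5))/(t + 6) = (t + (5 - 5))/(6 + t) = (t + 0)/(6 + t) = t/(6 + t))
J(M) = -5 + 5*M (J(M) = 5*M - 5 = -5 + 5*M)
(-25 + F(2, 3))*J(-7) = (-25 + 2/(6 + 2))*(-5 + 5*(-7)) = (-25 + 2/8)*(-5 - 35) = (-25 + 2*(1/8))*(-40) = (-25 + 1/4)*(-40) = -99/4*(-40) = 990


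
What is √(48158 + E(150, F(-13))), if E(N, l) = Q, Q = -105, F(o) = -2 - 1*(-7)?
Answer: √48053 ≈ 219.21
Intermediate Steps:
F(o) = 5 (F(o) = -2 + 7 = 5)
E(N, l) = -105
√(48158 + E(150, F(-13))) = √(48158 - 105) = √48053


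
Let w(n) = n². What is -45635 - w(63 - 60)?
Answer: -45644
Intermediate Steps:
-45635 - w(63 - 60) = -45635 - (63 - 60)² = -45635 - 1*3² = -45635 - 1*9 = -45635 - 9 = -45644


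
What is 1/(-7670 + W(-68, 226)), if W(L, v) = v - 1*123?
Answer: -1/7567 ≈ -0.00013215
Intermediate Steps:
W(L, v) = -123 + v (W(L, v) = v - 123 = -123 + v)
1/(-7670 + W(-68, 226)) = 1/(-7670 + (-123 + 226)) = 1/(-7670 + 103) = 1/(-7567) = -1/7567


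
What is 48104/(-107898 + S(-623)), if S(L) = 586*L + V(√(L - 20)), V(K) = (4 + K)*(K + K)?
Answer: -24052*I/(4*√643 + 237131*I) ≈ -0.10143 - 4.3385e-5*I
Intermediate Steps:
V(K) = 2*K*(4 + K) (V(K) = (4 + K)*(2*K) = 2*K*(4 + K))
S(L) = 586*L + 2*√(-20 + L)*(4 + √(-20 + L)) (S(L) = 586*L + 2*√(L - 20)*(4 + √(L - 20)) = 586*L + 2*√(-20 + L)*(4 + √(-20 + L)))
48104/(-107898 + S(-623)) = 48104/(-107898 + (-40 + 8*√(-20 - 623) + 588*(-623))) = 48104/(-107898 + (-40 + 8*√(-643) - 366324)) = 48104/(-107898 + (-40 + 8*(I*√643) - 366324)) = 48104/(-107898 + (-40 + 8*I*√643 - 366324)) = 48104/(-107898 + (-366364 + 8*I*√643)) = 48104/(-474262 + 8*I*√643)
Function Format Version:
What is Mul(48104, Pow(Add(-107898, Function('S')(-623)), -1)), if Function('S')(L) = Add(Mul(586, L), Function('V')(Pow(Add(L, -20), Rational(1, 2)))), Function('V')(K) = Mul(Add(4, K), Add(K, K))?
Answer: Mul(-24052, I, Pow(Add(Mul(4, Pow(643, Rational(1, 2))), Mul(237131, I)), -1)) ≈ Add(-0.10143, Mul(-4.3385e-5, I))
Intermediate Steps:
Function('V')(K) = Mul(2, K, Add(4, K)) (Function('V')(K) = Mul(Add(4, K), Mul(2, K)) = Mul(2, K, Add(4, K)))
Function('S')(L) = Add(Mul(586, L), Mul(2, Pow(Add(-20, L), Rational(1, 2)), Add(4, Pow(Add(-20, L), Rational(1, 2))))) (Function('S')(L) = Add(Mul(586, L), Mul(2, Pow(Add(L, -20), Rational(1, 2)), Add(4, Pow(Add(L, -20), Rational(1, 2))))) = Add(Mul(586, L), Mul(2, Pow(Add(-20, L), Rational(1, 2)), Add(4, Pow(Add(-20, L), Rational(1, 2))))))
Mul(48104, Pow(Add(-107898, Function('S')(-623)), -1)) = Mul(48104, Pow(Add(-107898, Add(-40, Mul(8, Pow(Add(-20, -623), Rational(1, 2))), Mul(588, -623))), -1)) = Mul(48104, Pow(Add(-107898, Add(-40, Mul(8, Pow(-643, Rational(1, 2))), -366324)), -1)) = Mul(48104, Pow(Add(-107898, Add(-40, Mul(8, Mul(I, Pow(643, Rational(1, 2)))), -366324)), -1)) = Mul(48104, Pow(Add(-107898, Add(-40, Mul(8, I, Pow(643, Rational(1, 2))), -366324)), -1)) = Mul(48104, Pow(Add(-107898, Add(-366364, Mul(8, I, Pow(643, Rational(1, 2))))), -1)) = Mul(48104, Pow(Add(-474262, Mul(8, I, Pow(643, Rational(1, 2)))), -1))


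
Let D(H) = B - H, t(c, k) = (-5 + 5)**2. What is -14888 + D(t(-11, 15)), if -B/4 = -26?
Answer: -14784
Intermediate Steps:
B = 104 (B = -4*(-26) = 104)
t(c, k) = 0 (t(c, k) = 0**2 = 0)
D(H) = 104 - H
-14888 + D(t(-11, 15)) = -14888 + (104 - 1*0) = -14888 + (104 + 0) = -14888 + 104 = -14784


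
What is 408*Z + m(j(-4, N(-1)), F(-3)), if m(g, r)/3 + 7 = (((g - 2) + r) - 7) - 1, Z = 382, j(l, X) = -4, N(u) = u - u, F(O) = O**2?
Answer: 155820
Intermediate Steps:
N(u) = 0
m(g, r) = -51 + 3*g + 3*r (m(g, r) = -21 + 3*((((g - 2) + r) - 7) - 1) = -21 + 3*((((-2 + g) + r) - 7) - 1) = -21 + 3*(((-2 + g + r) - 7) - 1) = -21 + 3*((-9 + g + r) - 1) = -21 + 3*(-10 + g + r) = -21 + (-30 + 3*g + 3*r) = -51 + 3*g + 3*r)
408*Z + m(j(-4, N(-1)), F(-3)) = 408*382 + (-51 + 3*(-4) + 3*(-3)**2) = 155856 + (-51 - 12 + 3*9) = 155856 + (-51 - 12 + 27) = 155856 - 36 = 155820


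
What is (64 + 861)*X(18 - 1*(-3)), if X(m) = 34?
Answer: 31450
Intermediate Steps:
(64 + 861)*X(18 - 1*(-3)) = (64 + 861)*34 = 925*34 = 31450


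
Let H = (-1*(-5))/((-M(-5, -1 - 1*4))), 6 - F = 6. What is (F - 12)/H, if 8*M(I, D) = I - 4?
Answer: -27/10 ≈ -2.7000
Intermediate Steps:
F = 0 (F = 6 - 1*6 = 6 - 6 = 0)
M(I, D) = -½ + I/8 (M(I, D) = (I - 4)/8 = (-4 + I)/8 = -½ + I/8)
H = 40/9 (H = (-1*(-5))/((-(-½ + (⅛)*(-5)))) = 5/((-(-½ - 5/8))) = 5/((-1*(-9/8))) = 5/(9/8) = 5*(8/9) = 40/9 ≈ 4.4444)
(F - 12)/H = (0 - 12)/(40/9) = -12*9/40 = -27/10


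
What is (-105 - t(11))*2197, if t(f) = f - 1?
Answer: -252655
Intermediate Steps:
t(f) = -1 + f
(-105 - t(11))*2197 = (-105 - (-1 + 11))*2197 = (-105 - 1*10)*2197 = (-105 - 10)*2197 = -115*2197 = -252655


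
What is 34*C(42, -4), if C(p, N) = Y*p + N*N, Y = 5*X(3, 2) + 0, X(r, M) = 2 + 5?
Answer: 50524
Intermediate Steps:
X(r, M) = 7
Y = 35 (Y = 5*7 + 0 = 35 + 0 = 35)
C(p, N) = N**2 + 35*p (C(p, N) = 35*p + N*N = 35*p + N**2 = N**2 + 35*p)
34*C(42, -4) = 34*((-4)**2 + 35*42) = 34*(16 + 1470) = 34*1486 = 50524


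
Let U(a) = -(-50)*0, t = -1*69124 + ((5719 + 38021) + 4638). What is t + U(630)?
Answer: -20746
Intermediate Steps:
t = -20746 (t = -69124 + (43740 + 4638) = -69124 + 48378 = -20746)
U(a) = 0 (U(a) = -25*0 = 0)
t + U(630) = -20746 + 0 = -20746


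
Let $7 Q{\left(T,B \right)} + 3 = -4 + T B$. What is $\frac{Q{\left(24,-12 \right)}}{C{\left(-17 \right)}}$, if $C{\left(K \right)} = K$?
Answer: $\frac{295}{119} \approx 2.479$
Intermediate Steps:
$Q{\left(T,B \right)} = -1 + \frac{B T}{7}$ ($Q{\left(T,B \right)} = - \frac{3}{7} + \frac{-4 + T B}{7} = - \frac{3}{7} + \frac{-4 + B T}{7} = - \frac{3}{7} + \left(- \frac{4}{7} + \frac{B T}{7}\right) = -1 + \frac{B T}{7}$)
$\frac{Q{\left(24,-12 \right)}}{C{\left(-17 \right)}} = \frac{-1 + \frac{1}{7} \left(-12\right) 24}{-17} = \left(-1 - \frac{288}{7}\right) \left(- \frac{1}{17}\right) = \left(- \frac{295}{7}\right) \left(- \frac{1}{17}\right) = \frac{295}{119}$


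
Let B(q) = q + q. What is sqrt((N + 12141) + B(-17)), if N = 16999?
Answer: 21*sqrt(66) ≈ 170.60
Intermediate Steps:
B(q) = 2*q
sqrt((N + 12141) + B(-17)) = sqrt((16999 + 12141) + 2*(-17)) = sqrt(29140 - 34) = sqrt(29106) = 21*sqrt(66)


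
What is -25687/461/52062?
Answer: -25687/24000582 ≈ -0.0010703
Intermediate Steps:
-25687/461/52062 = -25687*1/461*(1/52062) = -25687/461*1/52062 = -25687/24000582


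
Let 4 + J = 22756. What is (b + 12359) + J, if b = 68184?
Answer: 103295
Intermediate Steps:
J = 22752 (J = -4 + 22756 = 22752)
(b + 12359) + J = (68184 + 12359) + 22752 = 80543 + 22752 = 103295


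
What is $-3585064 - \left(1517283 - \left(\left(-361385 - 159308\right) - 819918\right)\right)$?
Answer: $-6442958$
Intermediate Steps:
$-3585064 - \left(1517283 - \left(\left(-361385 - 159308\right) - 819918\right)\right) = -3585064 - \left(1517283 - \left(-520693 - 819918\right)\right) = -3585064 - \left(1517283 - -1340611\right) = -3585064 - \left(1517283 + 1340611\right) = -3585064 - 2857894 = -6442958$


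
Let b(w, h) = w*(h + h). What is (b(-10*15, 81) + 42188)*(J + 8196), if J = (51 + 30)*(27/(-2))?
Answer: 127049520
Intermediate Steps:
b(w, h) = 2*h*w (b(w, h) = w*(2*h) = 2*h*w)
J = -2187/2 (J = 81*(27*(-1/2)) = 81*(-27/2) = -2187/2 ≈ -1093.5)
(b(-10*15, 81) + 42188)*(J + 8196) = (2*81*(-10*15) + 42188)*(-2187/2 + 8196) = (2*81*(-150) + 42188)*(14205/2) = (-24300 + 42188)*(14205/2) = 17888*(14205/2) = 127049520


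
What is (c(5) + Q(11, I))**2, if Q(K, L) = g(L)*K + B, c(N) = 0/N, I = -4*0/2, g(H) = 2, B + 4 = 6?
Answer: 576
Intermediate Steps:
B = 2 (B = -4 + 6 = 2)
I = 0 (I = 0*(1/2) = 0)
c(N) = 0
Q(K, L) = 2 + 2*K (Q(K, L) = 2*K + 2 = 2 + 2*K)
(c(5) + Q(11, I))**2 = (0 + (2 + 2*11))**2 = (0 + (2 + 22))**2 = (0 + 24)**2 = 24**2 = 576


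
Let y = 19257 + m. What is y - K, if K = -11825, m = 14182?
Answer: 45264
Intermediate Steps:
y = 33439 (y = 19257 + 14182 = 33439)
y - K = 33439 - 1*(-11825) = 33439 + 11825 = 45264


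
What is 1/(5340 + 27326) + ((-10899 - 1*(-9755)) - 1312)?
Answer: -80227695/32666 ≈ -2456.0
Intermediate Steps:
1/(5340 + 27326) + ((-10899 - 1*(-9755)) - 1312) = 1/32666 + ((-10899 + 9755) - 1312) = 1/32666 + (-1144 - 1312) = 1/32666 - 2456 = -80227695/32666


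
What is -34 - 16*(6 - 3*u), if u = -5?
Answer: -370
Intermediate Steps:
-34 - 16*(6 - 3*u) = -34 - 16*(6 - 3*(-5)) = -34 - 16*(6 + 15) = -34 - 16*21 = -34 - 336 = -370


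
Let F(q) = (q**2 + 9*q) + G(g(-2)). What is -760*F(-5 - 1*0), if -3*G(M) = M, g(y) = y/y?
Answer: 46360/3 ≈ 15453.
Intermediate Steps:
g(y) = 1
G(M) = -M/3
F(q) = -1/3 + q**2 + 9*q (F(q) = (q**2 + 9*q) - 1/3*1 = (q**2 + 9*q) - 1/3 = -1/3 + q**2 + 9*q)
-760*F(-5 - 1*0) = -760*(-1/3 + (-5 - 1*0)**2 + 9*(-5 - 1*0)) = -760*(-1/3 + (-5 + 0)**2 + 9*(-5 + 0)) = -760*(-1/3 + (-5)**2 + 9*(-5)) = -760*(-1/3 + 25 - 45) = -760*(-61/3) = 46360/3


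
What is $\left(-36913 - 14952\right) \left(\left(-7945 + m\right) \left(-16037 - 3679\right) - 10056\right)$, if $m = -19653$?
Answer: $-28220374688880$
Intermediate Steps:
$\left(-36913 - 14952\right) \left(\left(-7945 + m\right) \left(-16037 - 3679\right) - 10056\right) = \left(-36913 - 14952\right) \left(\left(-7945 - 19653\right) \left(-16037 - 3679\right) - 10056\right) = - 51865 \left(\left(-27598\right) \left(-19716\right) - 10056\right) = - 51865 \left(544122168 - 10056\right) = \left(-51865\right) 544112112 = -28220374688880$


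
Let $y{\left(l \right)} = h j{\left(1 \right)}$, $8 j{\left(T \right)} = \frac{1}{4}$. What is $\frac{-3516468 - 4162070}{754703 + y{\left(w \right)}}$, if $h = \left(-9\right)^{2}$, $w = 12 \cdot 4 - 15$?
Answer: $- \frac{245713216}{24150577} \approx -10.174$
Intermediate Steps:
$w = 33$ ($w = 48 - 15 = 33$)
$h = 81$
$j{\left(T \right)} = \frac{1}{32}$ ($j{\left(T \right)} = \frac{1}{8 \cdot 4} = \frac{1}{8} \cdot \frac{1}{4} = \frac{1}{32}$)
$y{\left(l \right)} = \frac{81}{32}$ ($y{\left(l \right)} = 81 \cdot \frac{1}{32} = \frac{81}{32}$)
$\frac{-3516468 - 4162070}{754703 + y{\left(w \right)}} = \frac{-3516468 - 4162070}{754703 + \frac{81}{32}} = - \frac{7678538}{\frac{24150577}{32}} = \left(-7678538\right) \frac{32}{24150577} = - \frac{245713216}{24150577}$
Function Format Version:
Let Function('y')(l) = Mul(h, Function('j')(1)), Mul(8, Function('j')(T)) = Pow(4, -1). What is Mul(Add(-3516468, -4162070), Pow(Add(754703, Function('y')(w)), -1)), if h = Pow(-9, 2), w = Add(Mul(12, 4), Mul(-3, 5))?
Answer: Rational(-245713216, 24150577) ≈ -10.174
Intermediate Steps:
w = 33 (w = Add(48, -15) = 33)
h = 81
Function('j')(T) = Rational(1, 32) (Function('j')(T) = Mul(Rational(1, 8), Pow(4, -1)) = Mul(Rational(1, 8), Rational(1, 4)) = Rational(1, 32))
Function('y')(l) = Rational(81, 32) (Function('y')(l) = Mul(81, Rational(1, 32)) = Rational(81, 32))
Mul(Add(-3516468, -4162070), Pow(Add(754703, Function('y')(w)), -1)) = Mul(Add(-3516468, -4162070), Pow(Add(754703, Rational(81, 32)), -1)) = Mul(-7678538, Pow(Rational(24150577, 32), -1)) = Mul(-7678538, Rational(32, 24150577)) = Rational(-245713216, 24150577)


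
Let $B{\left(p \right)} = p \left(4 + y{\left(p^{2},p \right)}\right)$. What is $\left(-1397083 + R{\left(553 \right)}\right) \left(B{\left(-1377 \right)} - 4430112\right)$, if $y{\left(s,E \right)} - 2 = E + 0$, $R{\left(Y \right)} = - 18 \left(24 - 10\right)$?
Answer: $3552367917075$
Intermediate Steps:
$R{\left(Y \right)} = -252$ ($R{\left(Y \right)} = \left(-18\right) 14 = -252$)
$y{\left(s,E \right)} = 2 + E$ ($y{\left(s,E \right)} = 2 + \left(E + 0\right) = 2 + E$)
$B{\left(p \right)} = p \left(6 + p\right)$ ($B{\left(p \right)} = p \left(4 + \left(2 + p\right)\right) = p \left(6 + p\right)$)
$\left(-1397083 + R{\left(553 \right)}\right) \left(B{\left(-1377 \right)} - 4430112\right) = \left(-1397083 - 252\right) \left(- 1377 \left(6 - 1377\right) - 4430112\right) = - 1397335 \left(\left(-1377\right) \left(-1371\right) - 4430112\right) = - 1397335 \left(1887867 - 4430112\right) = \left(-1397335\right) \left(-2542245\right) = 3552367917075$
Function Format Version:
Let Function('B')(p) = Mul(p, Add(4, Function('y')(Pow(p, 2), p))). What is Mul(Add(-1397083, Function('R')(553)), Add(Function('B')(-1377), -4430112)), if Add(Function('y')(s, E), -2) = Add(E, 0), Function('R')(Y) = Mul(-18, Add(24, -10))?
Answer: 3552367917075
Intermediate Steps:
Function('R')(Y) = -252 (Function('R')(Y) = Mul(-18, 14) = -252)
Function('y')(s, E) = Add(2, E) (Function('y')(s, E) = Add(2, Add(E, 0)) = Add(2, E))
Function('B')(p) = Mul(p, Add(6, p)) (Function('B')(p) = Mul(p, Add(4, Add(2, p))) = Mul(p, Add(6, p)))
Mul(Add(-1397083, Function('R')(553)), Add(Function('B')(-1377), -4430112)) = Mul(Add(-1397083, -252), Add(Mul(-1377, Add(6, -1377)), -4430112)) = Mul(-1397335, Add(Mul(-1377, -1371), -4430112)) = Mul(-1397335, Add(1887867, -4430112)) = Mul(-1397335, -2542245) = 3552367917075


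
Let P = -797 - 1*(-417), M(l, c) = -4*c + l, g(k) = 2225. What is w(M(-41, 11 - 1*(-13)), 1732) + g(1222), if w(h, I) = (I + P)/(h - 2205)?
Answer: 2604799/1171 ≈ 2224.4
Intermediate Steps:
M(l, c) = l - 4*c
P = -380 (P = -797 + 417 = -380)
w(h, I) = (-380 + I)/(-2205 + h) (w(h, I) = (I - 380)/(h - 2205) = (-380 + I)/(-2205 + h))
w(M(-41, 11 - 1*(-13)), 1732) + g(1222) = (-380 + 1732)/(-2205 + (-41 - 4*(11 - 1*(-13)))) + 2225 = 1352/(-2205 + (-41 - 4*(11 + 13))) + 2225 = 1352/(-2205 + (-41 - 4*24)) + 2225 = 1352/(-2205 + (-41 - 96)) + 2225 = 1352/(-2205 - 137) + 2225 = 1352/(-2342) + 2225 = -1/2342*1352 + 2225 = -676/1171 + 2225 = 2604799/1171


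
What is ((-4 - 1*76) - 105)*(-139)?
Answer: 25715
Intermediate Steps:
((-4 - 1*76) - 105)*(-139) = ((-4 - 76) - 105)*(-139) = (-80 - 105)*(-139) = -185*(-139) = 25715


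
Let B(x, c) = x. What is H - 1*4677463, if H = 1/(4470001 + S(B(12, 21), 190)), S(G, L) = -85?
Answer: -20907866703107/4469916 ≈ -4.6775e+6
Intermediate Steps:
H = 1/4469916 (H = 1/(4470001 - 85) = 1/4469916 ≈ 2.2372e-7)
H - 1*4677463 = 1/4469916 - 1*4677463 = 1/4469916 - 4677463 = -20907866703107/4469916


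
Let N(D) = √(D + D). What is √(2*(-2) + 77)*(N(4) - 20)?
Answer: 2*√73*(-10 + √2) ≈ -146.71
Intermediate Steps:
N(D) = √2*√D (N(D) = √(2*D) = √2*√D)
√(2*(-2) + 77)*(N(4) - 20) = √(2*(-2) + 77)*(√2*√4 - 20) = √(-4 + 77)*(√2*2 - 20) = √73*(2*√2 - 20) = √73*(-20 + 2*√2)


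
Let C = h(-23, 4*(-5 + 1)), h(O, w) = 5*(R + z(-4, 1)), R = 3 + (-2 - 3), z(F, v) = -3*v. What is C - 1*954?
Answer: -979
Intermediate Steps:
R = -2 (R = 3 - 5 = -2)
h(O, w) = -25 (h(O, w) = 5*(-2 - 3*1) = 5*(-2 - 3) = 5*(-5) = -25)
C = -25
C - 1*954 = -25 - 1*954 = -25 - 954 = -979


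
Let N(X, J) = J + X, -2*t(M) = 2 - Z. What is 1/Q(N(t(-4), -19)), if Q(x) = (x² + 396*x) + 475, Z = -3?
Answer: -4/30307 ≈ -0.00013198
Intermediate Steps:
t(M) = -5/2 (t(M) = -(2 - 1*(-3))/2 = -(2 + 3)/2 = -½*5 = -5/2)
Q(x) = 475 + x² + 396*x
1/Q(N(t(-4), -19)) = 1/(475 + (-19 - 5/2)² + 396*(-19 - 5/2)) = 1/(475 + (-43/2)² + 396*(-43/2)) = 1/(475 + 1849/4 - 8514) = 1/(-30307/4) = -4/30307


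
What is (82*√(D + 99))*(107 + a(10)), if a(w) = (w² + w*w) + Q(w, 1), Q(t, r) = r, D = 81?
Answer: 151536*√5 ≈ 3.3885e+5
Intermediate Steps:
a(w) = 1 + 2*w² (a(w) = (w² + w*w) + 1 = (w² + w²) + 1 = 2*w² + 1 = 1 + 2*w²)
(82*√(D + 99))*(107 + a(10)) = (82*√(81 + 99))*(107 + (1 + 2*10²)) = (82*√180)*(107 + (1 + 2*100)) = (82*(6*√5))*(107 + (1 + 200)) = (492*√5)*(107 + 201) = (492*√5)*308 = 151536*√5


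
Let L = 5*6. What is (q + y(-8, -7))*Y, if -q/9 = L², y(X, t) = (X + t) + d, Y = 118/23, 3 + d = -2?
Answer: -958160/23 ≈ -41659.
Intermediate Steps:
d = -5 (d = -3 - 2 = -5)
Y = 118/23 (Y = 118*(1/23) = 118/23 ≈ 5.1304)
L = 30
y(X, t) = -5 + X + t (y(X, t) = (X + t) - 5 = -5 + X + t)
q = -8100 (q = -9*30² = -9*900 = -8100)
(q + y(-8, -7))*Y = (-8100 + (-5 - 8 - 7))*(118/23) = (-8100 - 20)*(118/23) = -8120*118/23 = -958160/23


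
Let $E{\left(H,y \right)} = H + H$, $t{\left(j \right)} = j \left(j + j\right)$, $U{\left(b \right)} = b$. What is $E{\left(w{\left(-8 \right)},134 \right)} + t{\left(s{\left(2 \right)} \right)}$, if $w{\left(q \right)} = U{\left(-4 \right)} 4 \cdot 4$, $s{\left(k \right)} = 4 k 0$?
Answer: $-128$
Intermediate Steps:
$s{\left(k \right)} = 0$
$w{\left(q \right)} = -64$ ($w{\left(q \right)} = \left(-4\right) 4 \cdot 4 = \left(-16\right) 4 = -64$)
$t{\left(j \right)} = 2 j^{2}$ ($t{\left(j \right)} = j 2 j = 2 j^{2}$)
$E{\left(H,y \right)} = 2 H$
$E{\left(w{\left(-8 \right)},134 \right)} + t{\left(s{\left(2 \right)} \right)} = 2 \left(-64\right) + 2 \cdot 0^{2} = -128 + 2 \cdot 0 = -128 + 0 = -128$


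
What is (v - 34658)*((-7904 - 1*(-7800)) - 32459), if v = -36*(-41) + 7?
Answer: 1080277525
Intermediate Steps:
v = 1483 (v = 1476 + 7 = 1483)
(v - 34658)*((-7904 - 1*(-7800)) - 32459) = (1483 - 34658)*((-7904 - 1*(-7800)) - 32459) = -33175*((-7904 + 7800) - 32459) = -33175*(-104 - 32459) = -33175*(-32563) = 1080277525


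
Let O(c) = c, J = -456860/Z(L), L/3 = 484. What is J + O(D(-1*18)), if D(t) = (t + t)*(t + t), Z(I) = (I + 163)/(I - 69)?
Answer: -125948868/323 ≈ -3.8993e+5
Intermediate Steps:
L = 1452 (L = 3*484 = 1452)
Z(I) = (163 + I)/(-69 + I)
D(t) = 4*t**2 (D(t) = (2*t)*(2*t) = 4*t**2)
J = -126367476/323 (J = -456860*(-69 + 1452)/(163 + 1452) = -456860/(1615/1383) = -456860/((1/1383)*1615) = -456860/1615/1383 = -456860*1383/1615 = -126367476/323 ≈ -3.9123e+5)
J + O(D(-1*18)) = -126367476/323 + 4*(-1*18)**2 = -126367476/323 + 4*(-18)**2 = -126367476/323 + 4*324 = -126367476/323 + 1296 = -125948868/323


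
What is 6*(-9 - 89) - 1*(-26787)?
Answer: 26199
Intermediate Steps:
6*(-9 - 89) - 1*(-26787) = 6*(-98) + 26787 = -588 + 26787 = 26199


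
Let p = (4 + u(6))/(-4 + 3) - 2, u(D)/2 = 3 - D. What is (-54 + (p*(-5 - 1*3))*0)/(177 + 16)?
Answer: -54/193 ≈ -0.27979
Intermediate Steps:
u(D) = 6 - 2*D (u(D) = 2*(3 - D) = 6 - 2*D)
p = 0 (p = (4 + (6 - 2*6))/(-4 + 3) - 2 = (4 + (6 - 12))/(-1) - 2 = (4 - 6)*(-1) - 2 = -2*(-1) - 2 = 2 - 2 = 0)
(-54 + (p*(-5 - 1*3))*0)/(177 + 16) = (-54 + (0*(-5 - 1*3))*0)/(177 + 16) = (-54 + (0*(-5 - 3))*0)/193 = (-54 + (0*(-8))*0)*(1/193) = (-54 + 0*0)*(1/193) = (-54 + 0)*(1/193) = -54*1/193 = -54/193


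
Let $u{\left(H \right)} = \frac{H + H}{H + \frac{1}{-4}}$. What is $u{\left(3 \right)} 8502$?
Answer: $\frac{204048}{11} \approx 18550.0$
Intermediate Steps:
$u{\left(H \right)} = \frac{2 H}{- \frac{1}{4} + H}$ ($u{\left(H \right)} = \frac{2 H}{H - \frac{1}{4}} = \frac{2 H}{- \frac{1}{4} + H}$)
$u{\left(3 \right)} 8502 = 8 \cdot 3 \frac{1}{-1 + 4 \cdot 3} \cdot 8502 = 8 \cdot 3 \frac{1}{-1 + 12} \cdot 8502 = 8 \cdot 3 \cdot \frac{1}{11} \cdot 8502 = \frac{24}{11} \cdot 8502 = \frac{204048}{11}$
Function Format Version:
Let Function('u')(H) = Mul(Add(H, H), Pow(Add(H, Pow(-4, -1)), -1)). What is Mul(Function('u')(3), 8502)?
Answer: Rational(204048, 11) ≈ 18550.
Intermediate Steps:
Function('u')(H) = Mul(2, H, Pow(Add(Rational(-1, 4), H), -1)) (Function('u')(H) = Mul(Mul(2, H), Pow(Add(H, Rational(-1, 4)), -1)) = Mul(Mul(2, H), Pow(Add(Rational(-1, 4), H), -1)) = Mul(2, H, Pow(Add(Rational(-1, 4), H), -1)))
Mul(Function('u')(3), 8502) = Mul(Mul(8, 3, Pow(Add(-1, Mul(4, 3)), -1)), 8502) = Mul(Mul(8, 3, Pow(Add(-1, 12), -1)), 8502) = Mul(Mul(8, 3, Pow(11, -1)), 8502) = Mul(Mul(8, 3, Rational(1, 11)), 8502) = Mul(Rational(24, 11), 8502) = Rational(204048, 11)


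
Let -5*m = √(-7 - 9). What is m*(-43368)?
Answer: 173472*I/5 ≈ 34694.0*I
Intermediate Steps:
m = -4*I/5 (m = -√(-7 - 9)/5 = -4*I/5 ≈ -0.8*I)
m*(-43368) = -4*I/5*(-43368) = 173472*I/5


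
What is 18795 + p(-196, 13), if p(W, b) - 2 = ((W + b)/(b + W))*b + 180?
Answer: 18990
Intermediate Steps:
p(W, b) = 182 + b (p(W, b) = 2 + (((W + b)/(b + W))*b + 180) = 2 + (((W + b)/(W + b))*b + 180) = 2 + (1*b + 180) = 2 + (b + 180) = 2 + (180 + b) = 182 + b)
18795 + p(-196, 13) = 18795 + (182 + 13) = 18795 + 195 = 18990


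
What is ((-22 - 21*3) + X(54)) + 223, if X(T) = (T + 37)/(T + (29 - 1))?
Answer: 11407/82 ≈ 139.11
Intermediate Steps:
X(T) = (37 + T)/(28 + T) (X(T) = (37 + T)/(T + 28) = (37 + T)/(28 + T))
((-22 - 21*3) + X(54)) + 223 = ((-22 - 21*3) + (37 + 54)/(28 + 54)) + 223 = ((-22 - 63) + 91/82) + 223 = (-85 + (1/82)*91) + 223 = (-85 + 91/82) + 223 = -6879/82 + 223 = 11407/82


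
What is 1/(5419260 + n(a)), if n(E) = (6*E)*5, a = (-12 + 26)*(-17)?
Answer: 1/5412120 ≈ 1.8477e-7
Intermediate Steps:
a = -238 (a = 14*(-17) = -238)
n(E) = 30*E
1/(5419260 + n(a)) = 1/(5419260 + 30*(-238)) = 1/(5419260 - 7140) = 1/5412120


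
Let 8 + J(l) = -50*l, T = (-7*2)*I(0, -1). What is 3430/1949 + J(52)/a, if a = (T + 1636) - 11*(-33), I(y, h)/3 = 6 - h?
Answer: 765158/3323045 ≈ 0.23026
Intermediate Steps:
I(y, h) = 18 - 3*h (I(y, h) = 3*(6 - h) = 18 - 3*h)
T = -294 (T = (-7*2)*(18 - 3*(-1)) = -14*(18 + 3) = -14*21 = -294)
J(l) = -8 - 50*l
a = 1705 (a = (-294 + 1636) - 11*(-33) = 1342 + 363 = 1705)
3430/1949 + J(52)/a = 3430/1949 + (-8 - 50*52)/1705 = 3430*(1/1949) + (-8 - 2600)*(1/1705) = 3430/1949 - 2608*1/1705 = 3430/1949 - 2608/1705 = 765158/3323045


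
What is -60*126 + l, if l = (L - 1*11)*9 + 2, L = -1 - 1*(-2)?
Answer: -7648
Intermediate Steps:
L = 1 (L = -1 + 2 = 1)
l = -88 (l = (1 - 1*11)*9 + 2 = (1 - 11)*9 + 2 = -10*9 + 2 = -90 + 2 = -88)
-60*126 + l = -60*126 - 88 = -7560 - 88 = -7648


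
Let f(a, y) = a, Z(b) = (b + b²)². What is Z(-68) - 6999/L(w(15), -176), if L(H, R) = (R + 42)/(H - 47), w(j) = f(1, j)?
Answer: 1390567135/67 ≈ 2.0755e+7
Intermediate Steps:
w(j) = 1
L(H, R) = (42 + R)/(-47 + H)
Z(-68) - 6999/L(w(15), -176) = (-68)²*(1 - 68)² - 6999*(-47 + 1)/(42 - 176) = 4624*(-67)² - 6999/(-134/(-46)) = 4624*4489 - 6999/((-1/46*(-134))) = 20757136 - 6999/67/23 = 20757136 - 6999*23/67 = 20757136 - 160977/67 = 1390567135/67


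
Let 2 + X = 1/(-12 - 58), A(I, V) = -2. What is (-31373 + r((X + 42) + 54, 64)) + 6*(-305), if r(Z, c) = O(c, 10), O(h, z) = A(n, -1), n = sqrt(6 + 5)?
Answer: -33205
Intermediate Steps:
n = sqrt(11) ≈ 3.3166
X = -141/70 (X = -2 + 1/(-12 - 58) = -2 + 1/(-70) = -2 - 1/70 = -141/70 ≈ -2.0143)
O(h, z) = -2
r(Z, c) = -2
(-31373 + r((X + 42) + 54, 64)) + 6*(-305) = (-31373 - 2) + 6*(-305) = -31375 - 1830 = -33205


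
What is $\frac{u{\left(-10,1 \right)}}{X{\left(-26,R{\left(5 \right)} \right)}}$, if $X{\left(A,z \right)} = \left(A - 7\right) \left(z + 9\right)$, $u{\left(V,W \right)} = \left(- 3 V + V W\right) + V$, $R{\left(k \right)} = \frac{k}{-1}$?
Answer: $- \frac{5}{66} \approx -0.075758$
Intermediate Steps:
$R{\left(k \right)} = - k$ ($R{\left(k \right)} = k \left(-1\right) = - k$)
$u{\left(V,W \right)} = - 2 V + V W$
$X{\left(A,z \right)} = \left(-7 + A\right) \left(9 + z\right)$
$\frac{u{\left(-10,1 \right)}}{X{\left(-26,R{\left(5 \right)} \right)}} = \frac{\left(-10\right) \left(-2 + 1\right)}{-63 - 7 \left(\left(-1\right) 5\right) + 9 \left(-26\right) - 26 \left(\left(-1\right) 5\right)} = \frac{\left(-10\right) \left(-1\right)}{-63 - -35 - 234 - -130} = \frac{10}{-63 + 35 - 234 + 130} = \frac{10}{-132} = 10 \left(- \frac{1}{132}\right) = - \frac{5}{66}$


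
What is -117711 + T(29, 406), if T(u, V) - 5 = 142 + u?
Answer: -117535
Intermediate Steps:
T(u, V) = 147 + u (T(u, V) = 5 + (142 + u) = 147 + u)
-117711 + T(29, 406) = -117711 + (147 + 29) = -117711 + 176 = -117535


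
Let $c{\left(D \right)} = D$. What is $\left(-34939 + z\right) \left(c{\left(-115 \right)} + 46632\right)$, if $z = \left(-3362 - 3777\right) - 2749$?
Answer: $-2085217559$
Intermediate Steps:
$z = -9888$ ($z = -7139 - 2749 = -9888$)
$\left(-34939 + z\right) \left(c{\left(-115 \right)} + 46632\right) = \left(-34939 - 9888\right) \left(-115 + 46632\right) = \left(-44827\right) 46517 = -2085217559$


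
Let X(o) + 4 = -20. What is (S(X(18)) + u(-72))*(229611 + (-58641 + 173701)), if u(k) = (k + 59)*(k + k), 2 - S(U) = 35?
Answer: 633849969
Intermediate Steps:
X(o) = -24 (X(o) = -4 - 20 = -24)
S(U) = -33 (S(U) = 2 - 1*35 = 2 - 35 = -33)
u(k) = 2*k*(59 + k) (u(k) = (59 + k)*(2*k) = 2*k*(59 + k))
(S(X(18)) + u(-72))*(229611 + (-58641 + 173701)) = (-33 + 2*(-72)*(59 - 72))*(229611 + (-58641 + 173701)) = (-33 + 2*(-72)*(-13))*(229611 + 115060) = (-33 + 1872)*344671 = 1839*344671 = 633849969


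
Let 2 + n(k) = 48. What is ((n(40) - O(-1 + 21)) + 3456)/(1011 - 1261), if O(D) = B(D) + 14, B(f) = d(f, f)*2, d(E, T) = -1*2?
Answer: -1746/125 ≈ -13.968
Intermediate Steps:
n(k) = 46 (n(k) = -2 + 48 = 46)
d(E, T) = -2
B(f) = -4 (B(f) = -2*2 = -4)
O(D) = 10 (O(D) = -4 + 14 = 10)
((n(40) - O(-1 + 21)) + 3456)/(1011 - 1261) = ((46 - 1*10) + 3456)/(1011 - 1261) = ((46 - 10) + 3456)/(-250) = (36 + 3456)*(-1/250) = 3492*(-1/250) = -1746/125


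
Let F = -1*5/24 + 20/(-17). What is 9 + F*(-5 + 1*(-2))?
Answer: 7627/408 ≈ 18.694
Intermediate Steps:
F = -565/408 (F = -5*1/24 + 20*(-1/17) = -5/24 - 20/17 = -565/408 ≈ -1.3848)
9 + F*(-5 + 1*(-2)) = 9 - 565*(-5 + 1*(-2))/408 = 9 - 565*(-5 - 2)/408 = 9 - 565/408*(-7) = 9 + 3955/408 = 7627/408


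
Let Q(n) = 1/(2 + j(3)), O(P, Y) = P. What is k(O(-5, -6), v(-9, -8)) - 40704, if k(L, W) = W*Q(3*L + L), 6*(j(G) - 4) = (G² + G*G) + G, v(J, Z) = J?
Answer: -773394/19 ≈ -40705.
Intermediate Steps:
j(G) = 4 + G²/3 + G/6 (j(G) = 4 + ((G² + G*G) + G)/6 = 4 + ((G² + G²) + G)/6 = 4 + (2*G² + G)/6 = 4 + (G + 2*G²)/6 = 4 + (G²/3 + G/6) = 4 + G²/3 + G/6)
Q(n) = 2/19 (Q(n) = 1/(2 + (4 + (⅓)*3² + (⅙)*3)) = 1/(2 + (4 + (⅓)*9 + ½)) = 1/(2 + (4 + 3 + ½)) = 1/(2 + 15/2) = 1/(19/2) = 2/19)
k(L, W) = 2*W/19 (k(L, W) = W*(2/19) = 2*W/19)
k(O(-5, -6), v(-9, -8)) - 40704 = (2/19)*(-9) - 40704 = -18/19 - 40704 = -773394/19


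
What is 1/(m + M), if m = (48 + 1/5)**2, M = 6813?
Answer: 25/228406 ≈ 0.00010945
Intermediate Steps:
m = 58081/25 (m = (48 + 1/5)**2 = (241/5)**2 = 58081/25 ≈ 2323.2)
1/(m + M) = 1/(58081/25 + 6813) = 1/(228406/25) = 25/228406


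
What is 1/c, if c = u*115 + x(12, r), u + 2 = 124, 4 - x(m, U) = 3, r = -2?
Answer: 1/14031 ≈ 7.1271e-5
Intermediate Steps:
x(m, U) = 1 (x(m, U) = 4 - 1*3 = 4 - 3 = 1)
u = 122 (u = -2 + 124 = 122)
c = 14031 (c = 122*115 + 1 = 14030 + 1 = 14031)
1/c = 1/14031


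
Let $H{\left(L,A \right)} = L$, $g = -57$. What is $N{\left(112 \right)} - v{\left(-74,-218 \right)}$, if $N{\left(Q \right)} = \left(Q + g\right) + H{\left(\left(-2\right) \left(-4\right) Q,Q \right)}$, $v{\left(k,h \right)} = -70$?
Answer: $1021$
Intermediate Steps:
$N{\left(Q \right)} = -57 + 9 Q$ ($N{\left(Q \right)} = \left(Q - 57\right) + \left(-2\right) \left(-4\right) Q = \left(-57 + Q\right) + 8 Q = -57 + 9 Q$)
$N{\left(112 \right)} - v{\left(-74,-218 \right)} = \left(-57 + 9 \cdot 112\right) - -70 = \left(-57 + 1008\right) + 70 = 951 + 70 = 1021$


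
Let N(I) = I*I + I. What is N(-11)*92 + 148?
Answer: 10268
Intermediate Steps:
N(I) = I + I**2 (N(I) = I**2 + I = I + I**2)
N(-11)*92 + 148 = -11*(1 - 11)*92 + 148 = -11*(-10)*92 + 148 = 110*92 + 148 = 10120 + 148 = 10268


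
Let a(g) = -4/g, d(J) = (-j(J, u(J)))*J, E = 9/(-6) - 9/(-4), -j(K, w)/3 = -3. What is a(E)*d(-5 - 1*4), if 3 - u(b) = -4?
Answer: -432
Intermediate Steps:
u(b) = 7 (u(b) = 3 - 1*(-4) = 3 + 4 = 7)
j(K, w) = 9 (j(K, w) = -3*(-3) = 9)
E = ¾ (E = 9*(-⅙) - 9*(-¼) = -3/2 + 9/4 = ¾ ≈ 0.75000)
d(J) = -9*J (d(J) = (-1*9)*J = -9*J)
a(E)*d(-5 - 1*4) = (-4/¾)*(-9*(-5 - 1*4)) = (-4*4/3)*(-9*(-5 - 4)) = -(-48)*(-9) = -16/3*81 = -432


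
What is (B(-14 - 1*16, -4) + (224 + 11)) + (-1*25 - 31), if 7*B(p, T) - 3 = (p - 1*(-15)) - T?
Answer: 1245/7 ≈ 177.86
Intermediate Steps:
B(p, T) = 18/7 - T/7 + p/7 (B(p, T) = 3/7 + ((p - 1*(-15)) - T)/7 = 3/7 + ((p + 15) - T)/7 = 3/7 + ((15 + p) - T)/7 = 3/7 + (15 + p - T)/7 = 3/7 + (15/7 - T/7 + p/7) = 18/7 - T/7 + p/7)
(B(-14 - 1*16, -4) + (224 + 11)) + (-1*25 - 31) = ((18/7 - ⅐*(-4) + (-14 - 1*16)/7) + (224 + 11)) + (-1*25 - 31) = ((18/7 + 4/7 + (-14 - 16)/7) + 235) + (-25 - 31) = ((18/7 + 4/7 + (⅐)*(-30)) + 235) - 56 = ((18/7 + 4/7 - 30/7) + 235) - 56 = (-8/7 + 235) - 56 = 1637/7 - 56 = 1245/7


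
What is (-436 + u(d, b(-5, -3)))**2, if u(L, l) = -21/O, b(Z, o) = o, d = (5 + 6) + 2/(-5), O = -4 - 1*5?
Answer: 1692601/9 ≈ 1.8807e+5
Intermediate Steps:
O = -9 (O = -4 - 5 = -9)
d = 53/5 (d = 11 + 2*(-1/5) = 11 - 2/5 = 53/5 ≈ 10.600)
u(L, l) = 7/3 (u(L, l) = -21/(-9) = -21*(-1/9) = 7/3)
(-436 + u(d, b(-5, -3)))**2 = (-436 + 7/3)**2 = (-1301/3)**2 = 1692601/9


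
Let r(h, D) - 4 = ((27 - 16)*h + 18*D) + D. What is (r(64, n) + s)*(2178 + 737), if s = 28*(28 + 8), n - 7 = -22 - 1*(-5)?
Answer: 4448290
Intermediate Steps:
n = -10 (n = 7 + (-22 - 1*(-5)) = 7 + (-22 + 5) = 7 - 17 = -10)
s = 1008 (s = 28*36 = 1008)
r(h, D) = 4 + 11*h + 19*D (r(h, D) = 4 + (((27 - 16)*h + 18*D) + D) = 4 + ((11*h + 18*D) + D) = 4 + (11*h + 19*D) = 4 + 11*h + 19*D)
(r(64, n) + s)*(2178 + 737) = ((4 + 11*64 + 19*(-10)) + 1008)*(2178 + 737) = ((4 + 704 - 190) + 1008)*2915 = (518 + 1008)*2915 = 1526*2915 = 4448290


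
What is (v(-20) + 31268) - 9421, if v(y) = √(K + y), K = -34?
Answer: 21847 + 3*I*√6 ≈ 21847.0 + 7.3485*I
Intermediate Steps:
v(y) = √(-34 + y)
(v(-20) + 31268) - 9421 = (√(-34 - 20) + 31268) - 9421 = (√(-54) + 31268) - 9421 = (3*I*√6 + 31268) - 9421 = (31268 + 3*I*√6) - 9421 = 21847 + 3*I*√6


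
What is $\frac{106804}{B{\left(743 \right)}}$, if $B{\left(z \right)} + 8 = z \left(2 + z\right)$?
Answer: $\frac{106804}{553527} \approx 0.19295$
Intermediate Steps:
$B{\left(z \right)} = -8 + z \left(2 + z\right)$
$\frac{106804}{B{\left(743 \right)}} = \frac{106804}{-8 + 743^{2} + 2 \cdot 743} = \frac{106804}{-8 + 552049 + 1486} = \frac{106804}{553527}$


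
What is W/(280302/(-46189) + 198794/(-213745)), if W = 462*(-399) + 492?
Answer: 82502294785365/3140693048 ≈ 26269.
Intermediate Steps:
W = -183846 (W = -184338 + 492 = -183846)
W/(280302/(-46189) + 198794/(-213745)) = -183846/(280302/(-46189) + 198794/(-213745)) = -183846/(280302*(-1/46189) + 198794*(-1/213745)) = -183846/(-25482/4199 - 198794/213745) = -183846/(-6281386096/897515255) = -183846*(-897515255/6281386096) = 82502294785365/3140693048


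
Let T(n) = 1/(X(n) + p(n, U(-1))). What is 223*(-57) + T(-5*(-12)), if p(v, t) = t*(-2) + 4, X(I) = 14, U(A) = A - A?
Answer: -228797/18 ≈ -12711.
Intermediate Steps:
U(A) = 0
p(v, t) = 4 - 2*t (p(v, t) = -2*t + 4 = 4 - 2*t)
T(n) = 1/18 (T(n) = 1/(14 + (4 - 2*0)) = 1/(14 + (4 + 0)) = 1/(14 + 4) = 1/18)
223*(-57) + T(-5*(-12)) = 223*(-57) + 1/18 = -12711 + 1/18 = -228797/18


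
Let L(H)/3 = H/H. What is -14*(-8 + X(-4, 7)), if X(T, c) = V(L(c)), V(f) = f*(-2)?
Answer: 196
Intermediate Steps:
L(H) = 3 (L(H) = 3*(H/H) = 3*1 = 3)
V(f) = -2*f
X(T, c) = -6 (X(T, c) = -2*3 = -6)
-14*(-8 + X(-4, 7)) = -14*(-8 - 6) = -14*(-14) = 196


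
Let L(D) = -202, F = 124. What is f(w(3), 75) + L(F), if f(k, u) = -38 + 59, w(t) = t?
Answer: -181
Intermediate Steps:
f(k, u) = 21
f(w(3), 75) + L(F) = 21 - 202 = -181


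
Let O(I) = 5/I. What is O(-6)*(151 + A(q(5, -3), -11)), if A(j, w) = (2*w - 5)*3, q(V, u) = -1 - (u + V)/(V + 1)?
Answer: -175/3 ≈ -58.333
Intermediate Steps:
q(V, u) = -1 - (V + u)/(1 + V)
A(j, w) = -15 + 6*w (A(j, w) = (-5 + 2*w)*3 = -15 + 6*w)
O(-6)*(151 + A(q(5, -3), -11)) = (5/(-6))*(151 + (-15 + 6*(-11))) = (5*(-1/6))*(151 + (-15 - 66)) = -5*(151 - 81)/6 = -5/6*70 = -175/3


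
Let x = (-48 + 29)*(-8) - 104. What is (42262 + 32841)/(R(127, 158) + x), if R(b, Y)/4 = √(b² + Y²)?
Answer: -225309/40949 + 75103*√41093/163796 ≈ 87.445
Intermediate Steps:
R(b, Y) = 4*√(Y² + b²) (R(b, Y) = 4*√(b² + Y²) = 4*√(Y² + b²))
x = 48 (x = -19*(-8) - 104 = 152 - 104 = 48)
(42262 + 32841)/(R(127, 158) + x) = (42262 + 32841)/(4*√(158² + 127²) + 48) = 75103/(4*√(24964 + 16129) + 48) = 75103/(4*√41093 + 48) = 75103/(48 + 4*√41093)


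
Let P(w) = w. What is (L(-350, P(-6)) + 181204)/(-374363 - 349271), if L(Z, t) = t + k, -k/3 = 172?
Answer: -90341/361817 ≈ -0.24969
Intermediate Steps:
k = -516 (k = -3*172 = -516)
L(Z, t) = -516 + t (L(Z, t) = t - 516 = -516 + t)
(L(-350, P(-6)) + 181204)/(-374363 - 349271) = ((-516 - 6) + 181204)/(-374363 - 349271) = (-522 + 181204)/(-723634) = 180682*(-1/723634) = -90341/361817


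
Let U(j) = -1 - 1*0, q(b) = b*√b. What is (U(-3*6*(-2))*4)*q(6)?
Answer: -24*√6 ≈ -58.788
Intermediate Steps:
q(b) = b^(3/2)
U(j) = -1 (U(j) = -1 + 0 = -1)
(U(-3*6*(-2))*4)*q(6) = (-1*4)*6^(3/2) = -24*√6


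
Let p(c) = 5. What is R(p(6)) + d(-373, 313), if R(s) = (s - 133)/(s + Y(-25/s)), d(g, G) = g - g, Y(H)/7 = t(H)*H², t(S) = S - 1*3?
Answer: 128/1395 ≈ 0.091756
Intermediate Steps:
t(S) = -3 + S (t(S) = S - 3 = -3 + S)
Y(H) = 7*H²*(-3 + H) (Y(H) = 7*((-3 + H)*H²) = 7*(H²*(-3 + H)) = 7*H²*(-3 + H))
d(g, G) = 0
R(s) = (-133 + s)/(s + 4375*(-3 - 25/s)/s²) (R(s) = (s - 133)/(s + 7*(-25/s)²*(-3 - 25/s)) = (-133 + s)/(s + 7*(625/s²)*(-3 - 25/s)) = (-133 + s)/(s + 4375*(-3 - 25/s)/s²))
R(p(6)) + d(-373, 313) = 5³*(133 - 1*5)/(109375 - 1*5⁴ + 13125*5) + 0 = 125*(133 - 5)/(109375 - 1*625 + 65625) + 0 = 125*128/(109375 - 625 + 65625) + 0 = 125*128/174375 + 0 = 125*(1/174375)*128 + 0 = 128/1395 + 0 = 128/1395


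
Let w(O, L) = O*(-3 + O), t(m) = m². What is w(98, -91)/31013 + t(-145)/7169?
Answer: 718791715/222332197 ≈ 3.2330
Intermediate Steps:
w(98, -91)/31013 + t(-145)/7169 = (98*(-3 + 98))/31013 + (-145)²/7169 = (98*95)*(1/31013) + 21025*(1/7169) = 9310*(1/31013) + 21025/7169 = 9310/31013 + 21025/7169 = 718791715/222332197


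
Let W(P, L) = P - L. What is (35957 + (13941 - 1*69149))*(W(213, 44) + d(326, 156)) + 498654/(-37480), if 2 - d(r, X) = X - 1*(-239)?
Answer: 80810828433/18740 ≈ 4.3122e+6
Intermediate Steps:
d(r, X) = -237 - X (d(r, X) = 2 - (X - 1*(-239)) = 2 - (X + 239) = 2 - (239 + X) = 2 + (-239 - X) = -237 - X)
(35957 + (13941 - 1*69149))*(W(213, 44) + d(326, 156)) + 498654/(-37480) = (35957 + (13941 - 1*69149))*((213 - 1*44) + (-237 - 1*156)) + 498654/(-37480) = (35957 + (13941 - 69149))*((213 - 44) + (-237 - 156)) + 498654*(-1/37480) = (35957 - 55208)*(169 - 393) - 249327/18740 = -19251*(-224) - 249327/18740 = 4312224 - 249327/18740 = 80810828433/18740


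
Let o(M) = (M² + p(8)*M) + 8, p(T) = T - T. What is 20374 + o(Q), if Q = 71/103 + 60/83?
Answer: 1489772400511/73085401 ≈ 20384.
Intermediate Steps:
p(T) = 0
Q = 12073/8549 (Q = 71*(1/103) + 60*(1/83) = 71/103 + 60/83 = 12073/8549 ≈ 1.4122)
o(M) = 8 + M² (o(M) = (M² + 0*M) + 8 = (M² + 0) + 8 = M² + 8 = 8 + M²)
20374 + o(Q) = 20374 + (8 + (12073/8549)²) = 20374 + (8 + 145757329/73085401) = 20374 + 730440537/73085401 = 1489772400511/73085401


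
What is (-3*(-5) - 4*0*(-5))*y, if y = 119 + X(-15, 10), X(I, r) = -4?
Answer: 1725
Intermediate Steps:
y = 115 (y = 119 - 4 = 115)
(-3*(-5) - 4*0*(-5))*y = (-3*(-5) - 4*0*(-5))*115 = (15 + 0*(-5))*115 = (15 + 0)*115 = 15*115 = 1725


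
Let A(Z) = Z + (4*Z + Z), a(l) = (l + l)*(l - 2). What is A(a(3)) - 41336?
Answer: -41300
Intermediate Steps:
a(l) = 2*l*(-2 + l) (a(l) = (2*l)*(-2 + l) = 2*l*(-2 + l))
A(Z) = 6*Z (A(Z) = Z + 5*Z = 6*Z)
A(a(3)) - 41336 = 6*(2*3*(-2 + 3)) - 41336 = 6*(2*3*1) - 41336 = 6*6 - 41336 = 36 - 41336 = -41300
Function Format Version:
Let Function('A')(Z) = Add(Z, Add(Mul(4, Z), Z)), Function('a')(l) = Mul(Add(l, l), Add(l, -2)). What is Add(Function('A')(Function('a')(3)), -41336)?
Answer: -41300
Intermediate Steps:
Function('a')(l) = Mul(2, l, Add(-2, l)) (Function('a')(l) = Mul(Mul(2, l), Add(-2, l)) = Mul(2, l, Add(-2, l)))
Function('A')(Z) = Mul(6, Z) (Function('A')(Z) = Add(Z, Mul(5, Z)) = Mul(6, Z))
Add(Function('A')(Function('a')(3)), -41336) = Add(Mul(6, Mul(2, 3, Add(-2, 3))), -41336) = Add(Mul(6, Mul(2, 3, 1)), -41336) = Add(Mul(6, 6), -41336) = Add(36, -41336) = -41300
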